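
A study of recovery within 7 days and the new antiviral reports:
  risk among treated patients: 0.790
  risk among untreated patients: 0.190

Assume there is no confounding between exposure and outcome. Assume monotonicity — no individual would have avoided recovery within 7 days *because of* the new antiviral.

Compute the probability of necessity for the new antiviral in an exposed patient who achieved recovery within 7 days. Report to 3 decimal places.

Let p₁ = 0.79, p₀ = 0.19.
Under exogeneity and monotonicity, PN = (p₁ − p₀) / p₁.
PN = (0.79 − 0.19) / 0.79 = 0.6 / 0.79 ≈ 0.7595

PN ≈ 0.759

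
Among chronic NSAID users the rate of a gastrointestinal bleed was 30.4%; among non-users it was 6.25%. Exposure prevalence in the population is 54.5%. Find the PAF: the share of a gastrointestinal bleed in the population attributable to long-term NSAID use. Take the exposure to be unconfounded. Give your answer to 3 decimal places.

p₁ = 0.304, p₀ = 0.0625.
Overall risk P(Y=1) = π·p₁ + (1−π)·p₀ = 0.545×0.304 + 0.455×0.0625 = 0.19412.
Under exogeneity, PAF = [P(Y=1) − p₀] / P(Y=1).
PAF = (0.19412 − 0.0625) / 0.19412 ≈ 0.6780

PAF ≈ 0.678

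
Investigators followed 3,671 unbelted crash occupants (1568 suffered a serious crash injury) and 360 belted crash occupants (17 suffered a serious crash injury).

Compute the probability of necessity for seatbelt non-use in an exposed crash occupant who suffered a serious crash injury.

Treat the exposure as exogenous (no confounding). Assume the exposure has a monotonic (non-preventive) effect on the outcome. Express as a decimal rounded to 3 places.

PN ≈ 0.889

p₁ = P(outcome | exposed) = 1568/3671 = 0.42713
p₀ = P(outcome | unexposed) = 17/360 = 0.047222
Under exogeneity and monotonicity, PN = (p₁ − p₀) / p₁.
PN = (0.42713 − 0.047222) / 0.42713 = 0.37991 / 0.42713 ≈ 0.8894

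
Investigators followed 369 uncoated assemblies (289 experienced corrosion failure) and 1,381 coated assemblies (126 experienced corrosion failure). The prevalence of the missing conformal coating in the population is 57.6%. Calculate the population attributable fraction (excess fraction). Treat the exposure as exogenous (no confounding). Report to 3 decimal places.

PAF ≈ 0.814

p₁ = P(outcome | exposed) = 289/369 = 0.7832
p₀ = P(outcome | unexposed) = 126/1381 = 0.091238
Overall risk P(Y=1) = π·p₁ + (1−π)·p₀ = 0.576×0.7832 + 0.424×0.091238 = 0.48981.
Under exogeneity, PAF = [P(Y=1) − p₀] / P(Y=1).
PAF = (0.48981 − 0.091238) / 0.48981 ≈ 0.8137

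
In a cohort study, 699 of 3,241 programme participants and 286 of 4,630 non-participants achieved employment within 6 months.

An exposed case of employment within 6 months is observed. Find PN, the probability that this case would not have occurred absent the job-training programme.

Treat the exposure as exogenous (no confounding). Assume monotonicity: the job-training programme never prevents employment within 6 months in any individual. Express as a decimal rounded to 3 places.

PN ≈ 0.714

p₁ = P(outcome | exposed) = 699/3241 = 0.21567
p₀ = P(outcome | unexposed) = 286/4630 = 0.061771
Under exogeneity and monotonicity, PN = (p₁ − p₀) / p₁.
PN = (0.21567 − 0.061771) / 0.21567 = 0.1539 / 0.21567 ≈ 0.7136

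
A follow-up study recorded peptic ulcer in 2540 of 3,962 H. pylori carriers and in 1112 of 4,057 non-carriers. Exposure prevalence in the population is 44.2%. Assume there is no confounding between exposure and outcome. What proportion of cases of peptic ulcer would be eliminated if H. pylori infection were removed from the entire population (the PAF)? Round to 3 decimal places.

p₁ = P(outcome | exposed) = 2540/3962 = 0.64109
p₀ = P(outcome | unexposed) = 1112/4057 = 0.27409
Overall risk P(Y=1) = π·p₁ + (1−π)·p₀ = 0.442×0.64109 + 0.558×0.27409 = 0.43631.
Under exogeneity, PAF = [P(Y=1) − p₀] / P(Y=1).
PAF = (0.43631 − 0.27409) / 0.43631 ≈ 0.3718

PAF ≈ 0.372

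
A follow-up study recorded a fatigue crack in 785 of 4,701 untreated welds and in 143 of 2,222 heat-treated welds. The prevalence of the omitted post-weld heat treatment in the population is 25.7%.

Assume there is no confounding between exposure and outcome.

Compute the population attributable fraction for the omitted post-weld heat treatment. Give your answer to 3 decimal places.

p₁ = P(outcome | exposed) = 785/4701 = 0.16699
p₀ = P(outcome | unexposed) = 143/2222 = 0.064356
Overall risk P(Y=1) = π·p₁ + (1−π)·p₀ = 0.257×0.16699 + 0.743×0.064356 = 0.090732.
Under exogeneity, PAF = [P(Y=1) − p₀] / P(Y=1).
PAF = (0.090732 − 0.064356) / 0.090732 ≈ 0.2907

PAF ≈ 0.291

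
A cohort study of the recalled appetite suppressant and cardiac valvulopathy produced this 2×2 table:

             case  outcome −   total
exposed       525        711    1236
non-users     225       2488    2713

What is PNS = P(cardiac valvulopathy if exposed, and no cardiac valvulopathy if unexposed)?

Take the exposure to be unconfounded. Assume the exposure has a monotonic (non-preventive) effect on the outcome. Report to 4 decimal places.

p₁ = P(outcome | exposed) = 525/1236 = 0.42476
p₀ = P(outcome | unexposed) = 225/2713 = 0.082934
Under exogeneity and monotonicity, PNS = p₁ − p₀.
PNS = 0.42476 − 0.082934 = 0.34182

PNS ≈ 0.3418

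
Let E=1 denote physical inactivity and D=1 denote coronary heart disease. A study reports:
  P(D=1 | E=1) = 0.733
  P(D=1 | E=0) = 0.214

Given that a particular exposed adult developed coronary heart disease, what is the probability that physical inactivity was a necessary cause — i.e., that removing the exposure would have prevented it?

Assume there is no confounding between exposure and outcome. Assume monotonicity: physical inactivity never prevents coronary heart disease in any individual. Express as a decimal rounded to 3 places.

Let p₁ = 0.733, p₀ = 0.214.
Under exogeneity and monotonicity, PN = (p₁ − p₀) / p₁.
PN = (0.733 − 0.214) / 0.733 = 0.519 / 0.733 ≈ 0.7080

PN ≈ 0.708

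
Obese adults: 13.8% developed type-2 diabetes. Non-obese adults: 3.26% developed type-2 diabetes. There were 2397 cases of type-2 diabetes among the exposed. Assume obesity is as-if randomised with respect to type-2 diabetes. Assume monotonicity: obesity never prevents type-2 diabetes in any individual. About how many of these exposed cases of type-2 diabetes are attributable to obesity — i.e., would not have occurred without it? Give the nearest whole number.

about 1831 cases

p₁ = 0.138, p₀ = 0.0326.
PN = (p₁ − p₀)/p₁ = (0.138 − 0.0326) / 0.138 ≈ 0.76377.
Attributable cases ≈ PN × (exposed cases) = 0.76377 × 2397 ≈ 1830.75.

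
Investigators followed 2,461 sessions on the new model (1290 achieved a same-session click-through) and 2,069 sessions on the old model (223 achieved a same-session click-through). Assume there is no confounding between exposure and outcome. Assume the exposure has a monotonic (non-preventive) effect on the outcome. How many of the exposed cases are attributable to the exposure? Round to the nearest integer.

about 1025 cases

p₁ = P(outcome | exposed) = 1290/2461 = 0.52418
p₀ = P(outcome | unexposed) = 223/2069 = 0.10778
PN = (p₁ − p₀)/p₁ = (0.52418 − 0.10778) / 0.52418 ≈ 0.79438.
Attributable cases ≈ PN × (exposed cases) = 0.79438 × 1290 ≈ 1024.75.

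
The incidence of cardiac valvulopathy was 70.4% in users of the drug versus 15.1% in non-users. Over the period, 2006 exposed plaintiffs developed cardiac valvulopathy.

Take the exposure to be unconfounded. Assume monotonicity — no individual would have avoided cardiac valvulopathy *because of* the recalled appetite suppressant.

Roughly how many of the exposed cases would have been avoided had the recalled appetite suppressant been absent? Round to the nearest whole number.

p₁ = 0.704, p₀ = 0.151.
PN = (p₁ − p₀)/p₁ = (0.704 − 0.151) / 0.704 ≈ 0.78551.
Attributable cases ≈ PN × (exposed cases) = 0.78551 × 2006 ≈ 1575.74.

about 1576 cases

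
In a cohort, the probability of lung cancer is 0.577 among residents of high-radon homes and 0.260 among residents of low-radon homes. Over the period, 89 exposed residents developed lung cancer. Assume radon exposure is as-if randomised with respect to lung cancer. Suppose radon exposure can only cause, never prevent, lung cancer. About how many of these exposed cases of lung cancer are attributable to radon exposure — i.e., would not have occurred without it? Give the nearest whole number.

about 49 cases

Let p₁ = 0.577, p₀ = 0.26.
PN = (p₁ − p₀)/p₁ = (0.577 − 0.26) / 0.577 ≈ 0.54939.
Attributable cases ≈ PN × (exposed cases) = 0.54939 × 89 ≈ 48.90.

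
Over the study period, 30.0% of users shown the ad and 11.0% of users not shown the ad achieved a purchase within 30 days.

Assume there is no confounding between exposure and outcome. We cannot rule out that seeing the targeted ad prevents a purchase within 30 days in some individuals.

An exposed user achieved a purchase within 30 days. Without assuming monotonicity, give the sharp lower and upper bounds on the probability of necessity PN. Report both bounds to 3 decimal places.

0.633 ≤ PN ≤ 1.000

p₁ = 0.3, p₀ = 0.11.
Under exogeneity alone the bounds on PN are max{0,(p₁−p₀)/p₁} ≤ PN ≤ min{1,(1−p₀)/p₁}.
  lower = (p₁ − p₀)/p₁ = 0.19 / 0.3 ≈ 0.6333
  upper = min{1, (1 − p₀)/p₁} = 0.89 / 0.3 ≈ 2.9667 → capped at 1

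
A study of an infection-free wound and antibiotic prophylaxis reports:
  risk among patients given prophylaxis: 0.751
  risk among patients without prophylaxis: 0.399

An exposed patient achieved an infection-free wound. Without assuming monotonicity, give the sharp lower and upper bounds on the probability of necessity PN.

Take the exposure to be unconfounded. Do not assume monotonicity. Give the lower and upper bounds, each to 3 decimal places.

0.469 ≤ PN ≤ 0.800

Let p₁ = 0.751, p₀ = 0.399.
Under exogeneity alone the bounds on PN are max{0,(p₁−p₀)/p₁} ≤ PN ≤ min{1,(1−p₀)/p₁}.
  lower = (p₁ − p₀)/p₁ = 0.352 / 0.751 ≈ 0.4687
  upper = min{1, (1 − p₀)/p₁} = 0.601 / 0.751 ≈ 0.8003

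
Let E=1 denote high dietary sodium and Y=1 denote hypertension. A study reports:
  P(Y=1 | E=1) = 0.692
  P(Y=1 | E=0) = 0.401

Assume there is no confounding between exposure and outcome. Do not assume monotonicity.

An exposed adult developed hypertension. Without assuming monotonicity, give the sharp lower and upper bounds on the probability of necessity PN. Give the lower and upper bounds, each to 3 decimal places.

0.421 ≤ PN ≤ 0.866

Let p₁ = 0.692, p₀ = 0.401.
Under exogeneity alone the bounds on PN are max{0,(p₁−p₀)/p₁} ≤ PN ≤ min{1,(1−p₀)/p₁}.
  lower = (p₁ − p₀)/p₁ = 0.291 / 0.692 ≈ 0.4205
  upper = min{1, (1 − p₀)/p₁} = 0.599 / 0.692 ≈ 0.8656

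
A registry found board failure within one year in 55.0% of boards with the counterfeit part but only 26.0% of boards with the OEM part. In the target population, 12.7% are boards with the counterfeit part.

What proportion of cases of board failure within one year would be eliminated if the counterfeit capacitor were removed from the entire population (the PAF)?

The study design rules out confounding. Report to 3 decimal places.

PAF ≈ 0.124

p₁ = 0.55, p₀ = 0.26.
Overall risk P(Y=1) = π·p₁ + (1−π)·p₀ = 0.127×0.55 + 0.873×0.26 = 0.29683.
Under exogeneity, PAF = [P(Y=1) − p₀] / P(Y=1).
PAF = (0.29683 − 0.26) / 0.29683 ≈ 0.1241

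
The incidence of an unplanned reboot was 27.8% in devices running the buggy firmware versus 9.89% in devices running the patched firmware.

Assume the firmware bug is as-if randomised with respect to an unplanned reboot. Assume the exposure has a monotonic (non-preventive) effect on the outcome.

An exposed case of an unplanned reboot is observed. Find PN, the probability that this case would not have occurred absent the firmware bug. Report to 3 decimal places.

p₁ = 0.278, p₀ = 0.0989.
Under exogeneity and monotonicity, PN = (p₁ − p₀) / p₁.
PN = (0.278 − 0.0989) / 0.278 = 0.1791 / 0.278 ≈ 0.6442

PN ≈ 0.644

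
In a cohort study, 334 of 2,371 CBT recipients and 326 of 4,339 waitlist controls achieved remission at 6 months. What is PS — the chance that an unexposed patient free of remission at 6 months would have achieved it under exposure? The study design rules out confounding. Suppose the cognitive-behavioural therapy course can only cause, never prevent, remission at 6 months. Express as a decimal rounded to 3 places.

PS ≈ 0.071

p₁ = P(outcome | exposed) = 334/2371 = 0.14087
p₀ = P(outcome | unexposed) = 326/4339 = 0.075133
Under exogeneity and monotonicity, PS = (p₁ − p₀) / (1 − p₀).
PS = (0.14087 − 0.075133) / (1 − 0.075133) = 0.065736 / 0.92487 ≈ 0.0711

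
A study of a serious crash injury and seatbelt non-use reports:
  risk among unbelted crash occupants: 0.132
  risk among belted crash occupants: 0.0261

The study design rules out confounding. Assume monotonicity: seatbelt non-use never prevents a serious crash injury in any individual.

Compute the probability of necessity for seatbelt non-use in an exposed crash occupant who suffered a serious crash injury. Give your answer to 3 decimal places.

Let p₁ = 0.132, p₀ = 0.0261.
Under exogeneity and monotonicity, PN = (p₁ − p₀) / p₁.
PN = (0.132 − 0.0261) / 0.132 = 0.1059 / 0.132 ≈ 0.8023

PN ≈ 0.802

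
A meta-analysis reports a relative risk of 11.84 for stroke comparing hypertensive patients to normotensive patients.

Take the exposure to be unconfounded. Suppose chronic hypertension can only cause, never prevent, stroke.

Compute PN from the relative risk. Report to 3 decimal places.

PN ≈ 0.916

Under exogeneity and monotonicity, PN = (RR − 1) / RR = 1 − 1/RR.
PN = (11.84 − 1) / 11.84 = 10.84 / 11.84 ≈ 0.9155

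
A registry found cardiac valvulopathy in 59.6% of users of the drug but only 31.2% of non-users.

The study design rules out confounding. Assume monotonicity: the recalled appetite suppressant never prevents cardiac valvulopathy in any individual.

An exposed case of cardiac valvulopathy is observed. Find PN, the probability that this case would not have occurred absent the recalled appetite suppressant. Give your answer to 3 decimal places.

p₁ = 0.596, p₀ = 0.312.
Under exogeneity and monotonicity, PN = (p₁ − p₀) / p₁.
PN = (0.596 − 0.312) / 0.596 = 0.284 / 0.596 ≈ 0.4765

PN ≈ 0.477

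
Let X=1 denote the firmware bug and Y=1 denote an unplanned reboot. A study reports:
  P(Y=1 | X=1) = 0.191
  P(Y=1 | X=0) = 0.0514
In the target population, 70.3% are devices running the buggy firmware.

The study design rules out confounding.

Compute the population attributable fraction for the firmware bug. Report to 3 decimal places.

PAF ≈ 0.656

Let p₁ = 0.191, p₀ = 0.0514.
Overall risk P(Y=1) = π·p₁ + (1−π)·p₀ = 0.703×0.191 + 0.297×0.0514 = 0.14954.
Under exogeneity, PAF = [P(Y=1) − p₀] / P(Y=1).
PAF = (0.14954 − 0.0514) / 0.14954 ≈ 0.6563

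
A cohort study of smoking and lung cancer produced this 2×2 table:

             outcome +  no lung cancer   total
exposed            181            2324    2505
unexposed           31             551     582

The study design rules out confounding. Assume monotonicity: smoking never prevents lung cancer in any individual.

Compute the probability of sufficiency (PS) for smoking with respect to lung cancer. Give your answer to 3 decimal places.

PS ≈ 0.020

p₁ = P(outcome | exposed) = 181/2505 = 0.072255
p₀ = P(outcome | unexposed) = 31/582 = 0.053265
Under exogeneity and monotonicity, PS = (p₁ − p₀) / (1 − p₀).
PS = (0.072255 − 0.053265) / (1 − 0.053265) = 0.018991 / 0.94674 ≈ 0.0201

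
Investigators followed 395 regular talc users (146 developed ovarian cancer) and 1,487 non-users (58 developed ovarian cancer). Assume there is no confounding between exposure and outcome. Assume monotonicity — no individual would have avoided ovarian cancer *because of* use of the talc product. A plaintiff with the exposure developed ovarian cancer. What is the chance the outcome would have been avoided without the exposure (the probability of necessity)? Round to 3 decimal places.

p₁ = P(outcome | exposed) = 146/395 = 0.36962
p₀ = P(outcome | unexposed) = 58/1487 = 0.039005
Under exogeneity and monotonicity, PN = (p₁ − p₀) / p₁.
PN = (0.36962 − 0.039005) / 0.36962 = 0.33062 / 0.36962 ≈ 0.8945

PN ≈ 0.894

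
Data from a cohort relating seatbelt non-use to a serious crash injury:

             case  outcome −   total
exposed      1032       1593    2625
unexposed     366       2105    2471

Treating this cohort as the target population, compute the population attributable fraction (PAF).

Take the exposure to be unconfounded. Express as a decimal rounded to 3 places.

PAF ≈ 0.460

p₁ = P(outcome | exposed) = 1032/2625 = 0.39314
p₀ = P(outcome | unexposed) = 366/2471 = 0.14812
Exposure prevalence π = 2625/5096 = 0.51511; overall risk P(Y=1) = 0.27433.
Under exogeneity, PAF = [P(Y=1) − p₀]/P(Y=1).
PAF = (0.27433 − 0.14812) / 0.27433 ≈ 0.4601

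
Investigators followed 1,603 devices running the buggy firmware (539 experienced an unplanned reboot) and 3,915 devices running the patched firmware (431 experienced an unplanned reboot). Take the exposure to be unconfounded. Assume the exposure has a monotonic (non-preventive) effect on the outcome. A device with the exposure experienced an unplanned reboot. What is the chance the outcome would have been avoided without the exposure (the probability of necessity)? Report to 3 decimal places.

PN ≈ 0.673

p₁ = P(outcome | exposed) = 539/1603 = 0.33624
p₀ = P(outcome | unexposed) = 431/3915 = 0.11009
Under exogeneity and monotonicity, PN = (p₁ − p₀) / p₁.
PN = (0.33624 − 0.11009) / 0.33624 = 0.22616 / 0.33624 ≈ 0.6726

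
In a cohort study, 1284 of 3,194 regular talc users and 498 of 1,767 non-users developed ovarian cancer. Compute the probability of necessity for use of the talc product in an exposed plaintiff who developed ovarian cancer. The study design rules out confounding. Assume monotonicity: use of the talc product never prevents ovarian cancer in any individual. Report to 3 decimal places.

p₁ = P(outcome | exposed) = 1284/3194 = 0.402
p₀ = P(outcome | unexposed) = 498/1767 = 0.28183
Under exogeneity and monotonicity, PN = (p₁ − p₀) / p₁.
PN = (0.402 − 0.28183) / 0.402 = 0.12017 / 0.402 ≈ 0.2989

PN ≈ 0.299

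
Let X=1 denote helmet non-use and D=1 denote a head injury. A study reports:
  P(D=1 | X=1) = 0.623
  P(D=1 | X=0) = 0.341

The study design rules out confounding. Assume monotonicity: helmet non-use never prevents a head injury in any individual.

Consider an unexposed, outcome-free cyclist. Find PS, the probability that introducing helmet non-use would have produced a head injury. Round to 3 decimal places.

PS ≈ 0.428

Let p₁ = 0.623, p₀ = 0.341.
Under exogeneity and monotonicity, PS = (p₁ − p₀) / (1 − p₀).
PS = (0.623 − 0.341) / (1 − 0.341) = 0.282 / 0.659 ≈ 0.4279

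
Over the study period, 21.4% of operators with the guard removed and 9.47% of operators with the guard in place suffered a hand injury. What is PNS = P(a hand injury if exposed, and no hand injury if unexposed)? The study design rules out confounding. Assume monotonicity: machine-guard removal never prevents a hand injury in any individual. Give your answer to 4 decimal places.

p₁ = 0.214, p₀ = 0.0947.
Under exogeneity and monotonicity, PNS = p₁ − p₀.
PNS = 0.214 − 0.0947 = 0.1193

PNS ≈ 0.1193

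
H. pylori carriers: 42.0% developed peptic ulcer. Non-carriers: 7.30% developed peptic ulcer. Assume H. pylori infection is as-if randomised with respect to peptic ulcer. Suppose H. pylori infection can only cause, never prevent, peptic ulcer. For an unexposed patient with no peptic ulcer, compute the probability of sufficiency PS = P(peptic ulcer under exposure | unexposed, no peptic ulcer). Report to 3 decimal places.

p₁ = 0.42, p₀ = 0.073.
Under exogeneity and monotonicity, PS = (p₁ − p₀) / (1 − p₀).
PS = (0.42 − 0.073) / (1 − 0.073) = 0.347 / 0.927 ≈ 0.3743

PS ≈ 0.374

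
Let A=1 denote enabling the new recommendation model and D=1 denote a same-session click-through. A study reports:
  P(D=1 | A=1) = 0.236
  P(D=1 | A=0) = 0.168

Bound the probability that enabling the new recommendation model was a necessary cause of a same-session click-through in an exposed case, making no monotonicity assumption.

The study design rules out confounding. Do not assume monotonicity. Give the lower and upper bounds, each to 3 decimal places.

0.288 ≤ PN ≤ 1.000

Let p₁ = 0.236, p₀ = 0.168.
Under exogeneity alone the bounds on PN are max{0,(p₁−p₀)/p₁} ≤ PN ≤ min{1,(1−p₀)/p₁}.
  lower = (p₁ − p₀)/p₁ = 0.068 / 0.236 ≈ 0.2881
  upper = min{1, (1 − p₀)/p₁} = 0.832 / 0.236 ≈ 3.5254 → capped at 1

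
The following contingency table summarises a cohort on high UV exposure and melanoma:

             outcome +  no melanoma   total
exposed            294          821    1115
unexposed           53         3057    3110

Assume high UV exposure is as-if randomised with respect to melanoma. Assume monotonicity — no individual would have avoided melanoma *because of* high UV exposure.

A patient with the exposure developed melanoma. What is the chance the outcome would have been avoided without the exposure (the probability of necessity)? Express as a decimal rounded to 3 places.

p₁ = P(outcome | exposed) = 294/1115 = 0.26368
p₀ = P(outcome | unexposed) = 53/3110 = 0.017042
Under exogeneity and monotonicity, PN = (p₁ − p₀)/p₁.
PN = (0.26368 − 0.017042) / 0.26368 ≈ 0.9354

PN ≈ 0.935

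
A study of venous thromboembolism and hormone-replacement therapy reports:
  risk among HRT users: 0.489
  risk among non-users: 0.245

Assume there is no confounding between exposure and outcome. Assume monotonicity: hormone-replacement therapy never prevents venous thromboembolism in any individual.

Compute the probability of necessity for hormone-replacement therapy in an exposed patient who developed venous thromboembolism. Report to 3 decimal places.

Let p₁ = 0.489, p₀ = 0.245.
Under exogeneity and monotonicity, PN = (p₁ − p₀) / p₁.
PN = (0.489 − 0.245) / 0.489 = 0.244 / 0.489 ≈ 0.4990

PN ≈ 0.499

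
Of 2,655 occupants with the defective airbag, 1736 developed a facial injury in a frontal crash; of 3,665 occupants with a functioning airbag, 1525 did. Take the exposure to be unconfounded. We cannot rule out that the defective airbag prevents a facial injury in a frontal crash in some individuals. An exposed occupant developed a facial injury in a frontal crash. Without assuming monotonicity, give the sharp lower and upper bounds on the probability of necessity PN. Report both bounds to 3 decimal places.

0.364 ≤ PN ≤ 0.893

p₁ = P(outcome | exposed) = 1736/2655 = 0.65386
p₀ = P(outcome | unexposed) = 1525/3665 = 0.4161
Under exogeneity alone the bounds on PN are max{0,(p₁−p₀)/p₁} ≤ PN ≤ min{1,(1−p₀)/p₁}.
  lower = (p₁ − p₀)/p₁ = 0.23776 / 0.65386 ≈ 0.3636
  upper = min{1, (1 − p₀)/p₁} = 0.5839 / 0.65386 ≈ 0.8930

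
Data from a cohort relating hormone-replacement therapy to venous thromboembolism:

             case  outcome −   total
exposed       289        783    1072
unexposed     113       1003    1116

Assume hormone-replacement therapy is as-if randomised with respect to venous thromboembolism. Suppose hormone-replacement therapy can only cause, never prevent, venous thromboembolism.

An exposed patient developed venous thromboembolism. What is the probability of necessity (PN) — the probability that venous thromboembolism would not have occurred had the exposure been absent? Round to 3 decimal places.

PN ≈ 0.624

p₁ = P(outcome | exposed) = 289/1072 = 0.26959
p₀ = P(outcome | unexposed) = 113/1116 = 0.10125
Under exogeneity and monotonicity, PN = (p₁ − p₀)/p₁.
PN = (0.26959 − 0.10125) / 0.26959 ≈ 0.6244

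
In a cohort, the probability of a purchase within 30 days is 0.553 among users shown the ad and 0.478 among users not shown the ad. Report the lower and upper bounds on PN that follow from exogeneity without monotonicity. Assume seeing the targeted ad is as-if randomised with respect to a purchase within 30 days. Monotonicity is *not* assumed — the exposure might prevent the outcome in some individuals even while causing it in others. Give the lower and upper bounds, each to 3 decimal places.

0.136 ≤ PN ≤ 0.944

Let p₁ = 0.553, p₀ = 0.478.
Under exogeneity alone the bounds on PN are max{0,(p₁−p₀)/p₁} ≤ PN ≤ min{1,(1−p₀)/p₁}.
  lower = (p₁ − p₀)/p₁ = 0.075 / 0.553 ≈ 0.1356
  upper = min{1, (1 − p₀)/p₁} = 0.522 / 0.553 ≈ 0.9439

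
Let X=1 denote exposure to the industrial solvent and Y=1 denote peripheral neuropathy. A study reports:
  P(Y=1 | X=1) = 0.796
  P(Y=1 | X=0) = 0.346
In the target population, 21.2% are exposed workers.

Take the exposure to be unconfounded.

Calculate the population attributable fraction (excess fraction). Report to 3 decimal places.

PAF ≈ 0.216

Let p₁ = 0.796, p₀ = 0.346.
Overall risk P(Y=1) = π·p₁ + (1−π)·p₀ = 0.212×0.796 + 0.788×0.346 = 0.4414.
Under exogeneity, PAF = [P(Y=1) − p₀] / P(Y=1).
PAF = (0.4414 − 0.346) / 0.4414 ≈ 0.2161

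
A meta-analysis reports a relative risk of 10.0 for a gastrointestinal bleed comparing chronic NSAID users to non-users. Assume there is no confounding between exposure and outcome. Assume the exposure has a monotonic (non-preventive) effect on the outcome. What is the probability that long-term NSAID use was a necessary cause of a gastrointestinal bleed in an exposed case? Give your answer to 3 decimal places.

Under exogeneity and monotonicity, PN = (RR − 1) / RR = 1 − 1/RR.
PN = (10.0 − 1) / 10.0 = 9 / 10.0 ≈ 0.9000

PN ≈ 0.900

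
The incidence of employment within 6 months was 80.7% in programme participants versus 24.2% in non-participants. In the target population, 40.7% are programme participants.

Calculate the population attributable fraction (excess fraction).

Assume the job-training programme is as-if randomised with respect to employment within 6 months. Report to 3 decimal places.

PAF ≈ 0.487

p₁ = 0.807, p₀ = 0.242.
Overall risk P(Y=1) = π·p₁ + (1−π)·p₀ = 0.407×0.807 + 0.593×0.242 = 0.47196.
Under exogeneity, PAF = [P(Y=1) − p₀] / P(Y=1).
PAF = (0.47196 − 0.242) / 0.47196 ≈ 0.4872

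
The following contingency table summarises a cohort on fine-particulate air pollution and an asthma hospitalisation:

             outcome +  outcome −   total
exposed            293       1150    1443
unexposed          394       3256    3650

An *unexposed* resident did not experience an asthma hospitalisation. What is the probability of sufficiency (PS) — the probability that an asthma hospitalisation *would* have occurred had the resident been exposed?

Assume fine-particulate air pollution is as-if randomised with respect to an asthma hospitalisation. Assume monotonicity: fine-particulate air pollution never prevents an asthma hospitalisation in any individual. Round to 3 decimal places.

p₁ = P(outcome | exposed) = 293/1443 = 0.20305
p₀ = P(outcome | unexposed) = 394/3650 = 0.10795
Under exogeneity and monotonicity, PS = (p₁ − p₀) / (1 − p₀).
PS = (0.20305 − 0.10795) / (1 − 0.10795) = 0.095104 / 0.89205 ≈ 0.1066

PS ≈ 0.107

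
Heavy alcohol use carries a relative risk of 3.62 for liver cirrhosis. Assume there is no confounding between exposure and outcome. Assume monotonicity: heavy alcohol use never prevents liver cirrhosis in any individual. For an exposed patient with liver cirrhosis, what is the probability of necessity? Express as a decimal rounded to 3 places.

Under exogeneity and monotonicity, PN = (RR − 1) / RR = 1 − 1/RR.
PN = (3.62 − 1) / 3.62 = 2.62 / 3.62 ≈ 0.7238

PN ≈ 0.724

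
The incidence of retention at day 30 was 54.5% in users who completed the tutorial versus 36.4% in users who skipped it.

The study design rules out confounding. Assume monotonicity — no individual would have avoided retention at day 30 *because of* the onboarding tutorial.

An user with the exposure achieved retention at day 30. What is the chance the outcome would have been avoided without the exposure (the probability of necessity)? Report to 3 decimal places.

p₁ = 0.545, p₀ = 0.364.
Under exogeneity and monotonicity, PN = (p₁ − p₀) / p₁.
PN = (0.545 − 0.364) / 0.545 = 0.181 / 0.545 ≈ 0.3321

PN ≈ 0.332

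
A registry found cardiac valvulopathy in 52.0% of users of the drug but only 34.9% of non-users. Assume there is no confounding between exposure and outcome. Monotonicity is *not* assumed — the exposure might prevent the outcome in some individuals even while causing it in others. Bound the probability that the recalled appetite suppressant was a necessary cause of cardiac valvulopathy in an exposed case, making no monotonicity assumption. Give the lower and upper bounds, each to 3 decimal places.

p₁ = 0.52, p₀ = 0.349.
Under exogeneity alone the bounds on PN are max{0,(p₁−p₀)/p₁} ≤ PN ≤ min{1,(1−p₀)/p₁}.
  lower = (p₁ − p₀)/p₁ = 0.171 / 0.52 ≈ 0.3288
  upper = min{1, (1 − p₀)/p₁} = 0.651 / 0.52 ≈ 1.2519 → capped at 1

0.329 ≤ PN ≤ 1.000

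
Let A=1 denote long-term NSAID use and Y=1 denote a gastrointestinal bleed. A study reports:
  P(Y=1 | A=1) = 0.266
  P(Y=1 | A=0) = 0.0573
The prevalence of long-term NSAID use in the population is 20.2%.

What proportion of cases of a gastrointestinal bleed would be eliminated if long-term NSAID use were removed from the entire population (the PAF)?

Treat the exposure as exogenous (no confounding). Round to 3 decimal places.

PAF ≈ 0.424

Let p₁ = 0.266, p₀ = 0.0573.
Overall risk P(Y=1) = π·p₁ + (1−π)·p₀ = 0.202×0.266 + 0.798×0.0573 = 0.099457.
Under exogeneity, PAF = [P(Y=1) − p₀] / P(Y=1).
PAF = (0.099457 − 0.0573) / 0.099457 ≈ 0.4239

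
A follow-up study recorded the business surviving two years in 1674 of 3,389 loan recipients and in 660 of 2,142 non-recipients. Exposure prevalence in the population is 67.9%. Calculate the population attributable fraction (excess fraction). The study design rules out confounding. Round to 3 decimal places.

PAF ≈ 0.291

p₁ = P(outcome | exposed) = 1674/3389 = 0.49395
p₀ = P(outcome | unexposed) = 660/2142 = 0.30812
Overall risk P(Y=1) = π·p₁ + (1−π)·p₀ = 0.679×0.49395 + 0.321×0.30812 = 0.4343.
Under exogeneity, PAF = [P(Y=1) − p₀] / P(Y=1).
PAF = (0.4343 − 0.30812) / 0.4343 ≈ 0.2905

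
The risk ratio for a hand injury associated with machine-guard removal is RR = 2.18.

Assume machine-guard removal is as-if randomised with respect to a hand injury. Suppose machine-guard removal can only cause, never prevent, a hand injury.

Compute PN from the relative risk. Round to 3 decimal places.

Under exogeneity and monotonicity, PN = (RR − 1) / RR = 1 − 1/RR.
PN = (2.18 − 1) / 2.18 = 1.18 / 2.18 ≈ 0.5413

PN ≈ 0.541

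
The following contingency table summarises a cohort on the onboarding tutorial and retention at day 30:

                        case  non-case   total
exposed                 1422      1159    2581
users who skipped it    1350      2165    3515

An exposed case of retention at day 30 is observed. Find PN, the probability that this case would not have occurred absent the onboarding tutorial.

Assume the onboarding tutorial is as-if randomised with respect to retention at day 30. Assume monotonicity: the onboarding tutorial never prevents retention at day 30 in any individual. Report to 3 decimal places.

PN ≈ 0.303

p₁ = P(outcome | exposed) = 1422/2581 = 0.55095
p₀ = P(outcome | unexposed) = 1350/3515 = 0.38407
Under exogeneity and monotonicity, PN = (p₁ − p₀) / p₁.
PN = (0.55095 − 0.38407) / 0.55095 = 0.16688 / 0.55095 ≈ 0.3029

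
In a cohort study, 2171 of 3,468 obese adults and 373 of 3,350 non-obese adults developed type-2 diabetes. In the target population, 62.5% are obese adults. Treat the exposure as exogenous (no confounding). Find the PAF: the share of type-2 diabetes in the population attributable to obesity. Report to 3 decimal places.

PAF ≈ 0.743

p₁ = P(outcome | exposed) = 2171/3468 = 0.62601
p₀ = P(outcome | unexposed) = 373/3350 = 0.11134
Overall risk P(Y=1) = π·p₁ + (1−π)·p₀ = 0.625×0.62601 + 0.375×0.11134 = 0.43301.
Under exogeneity, PAF = [P(Y=1) − p₀] / P(Y=1).
PAF = (0.43301 − 0.11134) / 0.43301 ≈ 0.7429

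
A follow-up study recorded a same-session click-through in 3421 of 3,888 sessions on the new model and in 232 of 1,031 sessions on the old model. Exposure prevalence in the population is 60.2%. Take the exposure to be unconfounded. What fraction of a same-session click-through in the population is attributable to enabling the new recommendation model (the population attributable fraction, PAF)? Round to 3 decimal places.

PAF ≈ 0.637

p₁ = P(outcome | exposed) = 3421/3888 = 0.87989
p₀ = P(outcome | unexposed) = 232/1031 = 0.22502
Overall risk P(Y=1) = π·p₁ + (1−π)·p₀ = 0.602×0.87989 + 0.398×0.22502 = 0.61925.
Under exogeneity, PAF = [P(Y=1) − p₀] / P(Y=1).
PAF = (0.61925 − 0.22502) / 0.61925 ≈ 0.6366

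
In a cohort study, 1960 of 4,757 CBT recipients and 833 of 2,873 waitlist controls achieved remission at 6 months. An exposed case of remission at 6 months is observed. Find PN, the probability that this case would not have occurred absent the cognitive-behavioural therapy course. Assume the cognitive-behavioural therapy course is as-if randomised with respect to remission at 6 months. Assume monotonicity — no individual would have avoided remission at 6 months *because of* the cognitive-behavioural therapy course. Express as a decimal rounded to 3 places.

PN ≈ 0.296

p₁ = P(outcome | exposed) = 1960/4757 = 0.41202
p₀ = P(outcome | unexposed) = 833/2873 = 0.28994
Under exogeneity and monotonicity, PN = (p₁ − p₀) / p₁.
PN = (0.41202 − 0.28994) / 0.41202 = 0.12208 / 0.41202 ≈ 0.2963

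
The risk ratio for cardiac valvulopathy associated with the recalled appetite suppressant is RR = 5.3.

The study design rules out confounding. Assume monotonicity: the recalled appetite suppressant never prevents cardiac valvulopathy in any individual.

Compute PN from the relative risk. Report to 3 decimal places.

PN ≈ 0.811

Under exogeneity and monotonicity, PN = (RR − 1) / RR = 1 − 1/RR.
PN = (5.3 − 1) / 5.3 = 4.3 / 5.3 ≈ 0.8113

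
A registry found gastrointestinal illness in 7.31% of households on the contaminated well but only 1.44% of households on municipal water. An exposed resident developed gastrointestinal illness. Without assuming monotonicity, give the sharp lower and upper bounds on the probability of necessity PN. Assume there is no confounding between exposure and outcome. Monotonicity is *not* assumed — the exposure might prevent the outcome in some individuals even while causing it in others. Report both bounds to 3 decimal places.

p₁ = 0.0731, p₀ = 0.0144.
Under exogeneity alone the bounds on PN are max{0,(p₁−p₀)/p₁} ≤ PN ≤ min{1,(1−p₀)/p₁}.
  lower = (p₁ − p₀)/p₁ = 0.0587 / 0.0731 ≈ 0.8030
  upper = min{1, (1 − p₀)/p₁} = 0.9856 / 0.0731 ≈ 13.4829 → capped at 1

0.803 ≤ PN ≤ 1.000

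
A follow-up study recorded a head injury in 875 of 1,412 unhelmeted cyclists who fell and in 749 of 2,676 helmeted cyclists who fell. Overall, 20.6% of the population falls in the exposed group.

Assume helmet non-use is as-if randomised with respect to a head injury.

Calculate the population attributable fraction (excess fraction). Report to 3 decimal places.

p₁ = P(outcome | exposed) = 875/1412 = 0.61969
p₀ = P(outcome | unexposed) = 749/2676 = 0.2799
Overall risk P(Y=1) = π·p₁ + (1−π)·p₀ = 0.206×0.61969 + 0.794×0.2799 = 0.34989.
Under exogeneity, PAF = [P(Y=1) − p₀] / P(Y=1).
PAF = (0.34989 − 0.2799) / 0.34989 ≈ 0.2001

PAF ≈ 0.200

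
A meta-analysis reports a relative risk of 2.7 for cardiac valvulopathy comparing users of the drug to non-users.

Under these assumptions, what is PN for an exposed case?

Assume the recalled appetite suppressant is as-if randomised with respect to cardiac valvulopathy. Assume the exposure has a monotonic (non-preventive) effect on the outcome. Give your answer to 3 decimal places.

PN ≈ 0.630

Under exogeneity and monotonicity, PN = (RR − 1) / RR = 1 − 1/RR.
PN = (2.7 − 1) / 2.7 = 1.7 / 2.7 ≈ 0.6296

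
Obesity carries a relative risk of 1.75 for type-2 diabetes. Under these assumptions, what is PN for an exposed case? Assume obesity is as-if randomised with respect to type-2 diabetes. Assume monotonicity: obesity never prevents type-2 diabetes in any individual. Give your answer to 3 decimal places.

Under exogeneity and monotonicity, PN = (RR − 1) / RR = 1 − 1/RR.
PN = (1.75 − 1) / 1.75 = 0.75 / 1.75 ≈ 0.4286

PN ≈ 0.429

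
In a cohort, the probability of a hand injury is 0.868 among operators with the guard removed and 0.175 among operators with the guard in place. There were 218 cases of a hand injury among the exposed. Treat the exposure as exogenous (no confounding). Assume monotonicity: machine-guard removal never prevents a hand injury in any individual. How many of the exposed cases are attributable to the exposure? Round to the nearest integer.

Let p₁ = 0.868, p₀ = 0.175.
PN = (p₁ − p₀)/p₁ = (0.868 − 0.175) / 0.868 ≈ 0.79839.
Attributable cases ≈ PN × (exposed cases) = 0.79839 × 218 ≈ 174.05.

about 174 cases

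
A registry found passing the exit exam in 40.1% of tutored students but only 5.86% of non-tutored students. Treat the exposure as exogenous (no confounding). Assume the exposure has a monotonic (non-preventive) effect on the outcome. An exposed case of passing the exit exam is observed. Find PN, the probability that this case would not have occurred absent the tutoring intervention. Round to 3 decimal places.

PN ≈ 0.854

p₁ = 0.401, p₀ = 0.0586.
Under exogeneity and monotonicity, PN = (p₁ − p₀) / p₁.
PN = (0.401 − 0.0586) / 0.401 = 0.3424 / 0.401 ≈ 0.8539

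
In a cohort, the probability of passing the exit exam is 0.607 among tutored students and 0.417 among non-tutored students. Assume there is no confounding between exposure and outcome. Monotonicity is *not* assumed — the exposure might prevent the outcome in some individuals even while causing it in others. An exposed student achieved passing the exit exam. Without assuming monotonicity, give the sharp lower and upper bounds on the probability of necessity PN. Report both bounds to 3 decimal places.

Let p₁ = 0.607, p₀ = 0.417.
Under exogeneity alone the bounds on PN are max{0,(p₁−p₀)/p₁} ≤ PN ≤ min{1,(1−p₀)/p₁}.
  lower = (p₁ − p₀)/p₁ = 0.19 / 0.607 ≈ 0.3130
  upper = min{1, (1 − p₀)/p₁} = 0.583 / 0.607 ≈ 0.9605

0.313 ≤ PN ≤ 0.960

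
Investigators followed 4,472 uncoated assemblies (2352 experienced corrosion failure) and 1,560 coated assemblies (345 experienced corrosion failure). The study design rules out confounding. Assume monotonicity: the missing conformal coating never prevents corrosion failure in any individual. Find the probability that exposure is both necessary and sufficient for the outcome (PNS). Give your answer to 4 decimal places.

p₁ = P(outcome | exposed) = 2352/4472 = 0.52594
p₀ = P(outcome | unexposed) = 345/1560 = 0.22115
Under exogeneity and monotonicity, PNS = p₁ − p₀.
PNS = 0.52594 − 0.22115 = 0.30479

PNS ≈ 0.3048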